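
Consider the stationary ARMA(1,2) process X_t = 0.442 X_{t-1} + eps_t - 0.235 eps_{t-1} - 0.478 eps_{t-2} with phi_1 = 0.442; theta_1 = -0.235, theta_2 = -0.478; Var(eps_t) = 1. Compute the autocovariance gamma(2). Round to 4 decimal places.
\gamma(2) = -0.3856

Multiply the model equation by X_{t-k} and take expectations. With theta_0 = psi_0 = 1 and psi_j the MA(infinity) weights, this gives
  gamma(k) - sum_i phi_i gamma(k-i) = c_k,
  c_k = sigma^2 * sum_{j=k..q} theta_j psi_{j-k}   (c_k = 0 for k > q),
using gamma(-m) = gamma(m).
psi-weights needed (psi_j = theta_j + sum_i phi_i psi_{j-i}):
  psi_1 = theta_1 + phi_1 = -0.235 + (0.442) = 0.207
  psi_2 = theta_2 + phi_1 psi_1 = -0.478 + (0.442)(0.207) = -0.386506
Right-hand sides:
  c_0 = sigma^2 (1 + theta_1 psi_1 + theta_2 psi_2) = 1 * (1 + (-0.235)(0.207) + (-0.478)(-0.386506)) = 1 * 1.136105 = 1.136105
  c_1 = sigma^2 (theta_1 + theta_2 psi_1) = 1 * (-0.235 + (-0.478)(0.207)) = -0.333946
  c_2 = sigma^2 theta_2 = 1 * (-0.478) = -0.478
Equations for k = 0 and k = 1 (AR order 1):
  gamma(0) = phi_1 gamma(1) + c_0
  gamma(1) = phi_1 gamma(0) + c_1
Substituting the second into the first: gamma(0) (1 - phi_1^2) = c_0 + phi_1 c_1, so
  gamma(0) = (c_0 + phi_1 c_1) / (1 - phi_1^2) = (1.136105 + (0.442)(-0.333946)) / (1 - (0.442)^2) = 0.988501 / 0.804636 = 1.228507.
  gamma(1) = phi_1 gamma(0) + c_1 = (0.442)(1.228507) + (-0.333946) = 0.209054.
For k = 2: gamma(2) = phi_1 gamma(1) + c_2
  = (0.442)(0.209054) + (-0.478) = -0.385598.
Therefore gamma(2) = -0.3856 (to 4 decimal places).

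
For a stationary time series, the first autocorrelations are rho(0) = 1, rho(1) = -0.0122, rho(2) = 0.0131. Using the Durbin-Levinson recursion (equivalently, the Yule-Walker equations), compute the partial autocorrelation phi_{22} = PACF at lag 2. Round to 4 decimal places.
\phi_{22} = 0.0130

The PACF at lag k is phi_{kk}, the last component of the solution
to the Yule-Walker system G_k phi = r_k where
  (G_k)_{ij} = rho(|i - j|), (r_k)_i = rho(i), i,j = 1..k.
Equivalently, Durbin-Levinson gives phi_{kk} iteratively:
  phi_{11} = rho(1)
  phi_{kk} = [rho(k) - sum_{j=1..k-1} phi_{k-1,j} rho(k-j)]
            / [1 - sum_{j=1..k-1} phi_{k-1,j} rho(j)],
  phi_{k,j} = phi_{k-1,j} - phi_{kk} phi_{k-1,k-j},  j = 1..k-1.
Step k = 1:
  phi_11 = rho(1) = -0.0122.
Step k = 2:
  phi_22 = [rho(2) - phi_11 rho(1)] / [1 - phi_11 rho(1)] = [0.0131 - (-0.0122)(-0.0122)] / [1 - (-0.0122)(-0.0122)]
         = 0.01295116 / 0.99985116 = 0.013.
Therefore phi_{22} = 0.0130.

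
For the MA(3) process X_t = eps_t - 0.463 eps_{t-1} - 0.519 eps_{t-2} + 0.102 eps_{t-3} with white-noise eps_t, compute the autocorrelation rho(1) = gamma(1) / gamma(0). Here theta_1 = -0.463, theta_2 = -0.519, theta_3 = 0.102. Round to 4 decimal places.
\rho(1) = -0.1845

For an MA(q) process with theta_0 = 1, the autocovariance is
  gamma(k) = sigma^2 * sum_{i=0..q-k} theta_i * theta_{i+k},
and rho(k) = gamma(k) / gamma(0). Sigma^2 cancels.
  numerator   = (1)*(-0.463) + (-0.463)*(-0.519) + (-0.519)*(0.102) = -0.275641.
  denominator = (1)^2 + (-0.463)^2 + (-0.519)^2 + (0.102)^2 = 1.494134.
  rho(1) = -0.275641 / 1.494134 = -0.1845.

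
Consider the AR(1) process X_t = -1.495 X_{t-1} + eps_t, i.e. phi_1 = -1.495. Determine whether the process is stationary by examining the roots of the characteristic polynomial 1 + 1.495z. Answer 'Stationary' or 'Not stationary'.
\text{Not stationary}

The AR(p) characteristic polynomial is P(z) = 1 + 1.495z.
Stationarity requires all roots to lie outside the unit circle, i.e. |z| > 1 for every root.
This is linear in z: 1 + (1.495) z = 0  =>  z = -1/(1.495) = -0.668896,  |z| = 0.668896.
Moduli of all roots: 0.6689.
All moduli strictly greater than 1? No.
Verdict: Not stationary.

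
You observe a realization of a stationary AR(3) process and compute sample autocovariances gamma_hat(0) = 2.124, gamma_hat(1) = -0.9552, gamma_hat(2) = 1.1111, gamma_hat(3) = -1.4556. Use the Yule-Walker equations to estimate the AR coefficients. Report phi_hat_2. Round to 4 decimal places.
\hat\phi_{2} = 0.2560

The Yule-Walker equations for an AR(p) process read, in matrix form,
  Gamma_p phi = r_p,   with   (Gamma_p)_{ij} = gamma(|i - j|),
                       (r_p)_i = gamma(i),   i,j = 1..p.
Substitute the sample gammas (Toeplitz matrix and right-hand side of size 3):
  Gamma_p = [[2.124, -0.9552, 1.1111], [-0.9552, 2.124, -0.9552], [1.1111, -0.9552, 2.124]]
  r_p     = [-0.9552, 1.1111, -1.4556]
Written out (R1..R3):
  (R1) 2.124 phi_1 - 0.9552 phi_2 + 1.1111 phi_3 = -0.9552
  (R2) -0.9552 phi_1 + 2.124 phi_2 - 0.9552 phi_3 = 1.1111
  (R3) 1.1111 phi_1 - 0.9552 phi_2 + 2.124 phi_3 = -1.4556
Gaussian elimination:
  R2 <- R2 - (-0.9552/2.124) R1 = R2 - (-0.449718) R1:  1.69443 phi_2 - 0.455519 phi_3 = 0.68153
  R3 <- R3 - (1.1111/2.124) R1 = R3 - (0.523117) R1:  -0.455519 phi_2 + 1.542765 phi_3 = -0.955919
  R3 <- R3 - (-0.455519/1.69443) R2 = R3 - (-0.268833) R2:  1.420306 phi_3 = -0.772701
Back-substitution:
  phi_hat_3 = -0.772701 / 1.420306 = -0.544038
  phi_hat_2 = (0.68153 - (-0.455519)(-0.544038)) / 1.69443 = 0.255962
  phi_hat_1 = (-0.9552 - (-0.9552)(0.255962) - (1.1111)(-0.544038)) / 2.124 = -0.050011
So phi_hat = [-0.0500, 0.2560, -0.5440].
Therefore phi_hat_2 = 0.2560.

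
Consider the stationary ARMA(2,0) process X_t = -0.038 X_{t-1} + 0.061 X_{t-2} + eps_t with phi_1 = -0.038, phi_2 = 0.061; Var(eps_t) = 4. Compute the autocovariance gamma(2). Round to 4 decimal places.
\gamma(2) = 0.2515

Multiply the model equation by X_{t-k} and take expectations. With theta_0 = psi_0 = 1 and psi_j the MA(infinity) weights, this gives
  gamma(k) - sum_i phi_i gamma(k-i) = c_k,
  c_k = sigma^2 * sum_{j=k..q} theta_j psi_{j-k}   (c_k = 0 for k > q),
using gamma(-m) = gamma(m).
Pure AR (q = 0): c_0 = sigma^2 = 4, c_k = 0 for k >= 1.
Equations for k = 0, 1, 2 (AR order 2, c_2 = 0):
  (E0) gamma(0) = phi_1 gamma(1) + phi_2 gamma(2) + c_0
  (E1) gamma(1) = phi_1 gamma(0) + phi_2 gamma(1) + c_1
  (E2) gamma(2) = phi_1 gamma(1) + phi_2 gamma(0)
From (E1): gamma(1) = A gamma(0) + B with
  A = phi_1 / (1 - phi_2) = -0.038 / 0.939 = -0.040469,   B = c_1 / (1 - phi_2) = 0 / 0.939 = 0.
Insert (E2) into (E0): gamma(0) (1 - phi_2^2) = phi_1 (1 + phi_2) gamma(1) + c_0.
  phi_1 (1 + phi_2) = (-0.038)(1.061) = -0.040318,   1 - phi_2^2 = 0.996279.
Replace gamma(1) by A gamma(0) + B and collect gamma(0):
  gamma(0) [0.996279 - (-0.040318)(-0.040469)] = c_0 = 4
  gamma(0) * 0.994647 = 4
  gamma(0) = 4 / 0.994647 = 4.021526.
  gamma(1) = A gamma(0) = (-0.040469)(4.021526) = -0.162745.
  gamma(2) = phi_1 gamma(1) + phi_2 gamma(0) = (-0.038)(-0.162745) + (0.061)(4.021526) = 0.251497.
Therefore gamma(2) = 0.2515 (to 4 decimal places).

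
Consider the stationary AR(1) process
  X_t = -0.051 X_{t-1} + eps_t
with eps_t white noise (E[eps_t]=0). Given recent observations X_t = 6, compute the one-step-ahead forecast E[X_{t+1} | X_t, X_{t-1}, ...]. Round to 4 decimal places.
E[X_{t+1} \mid \mathcal F_t] = -0.3060

For an AR(p) model X_t = c + sum_i phi_i X_{t-i} + eps_t, the
one-step-ahead conditional mean is
  E[X_{t+1} | X_t, ...] = c + sum_i phi_i X_{t+1-i}.
Substitute known values:
  E[X_{t+1} | ...] = (-0.051) * (6)
                   = -0.3060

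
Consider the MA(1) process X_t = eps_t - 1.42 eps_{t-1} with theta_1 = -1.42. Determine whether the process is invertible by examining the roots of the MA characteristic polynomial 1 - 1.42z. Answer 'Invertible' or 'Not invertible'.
\text{Not invertible}

The MA(q) characteristic polynomial is P(z) = 1 - 1.42z.
Invertibility requires all roots to lie outside the unit circle, i.e. |z| > 1 for every root.
This is linear in z: 1 + (-1.42) z = 0  =>  z = -1/(-1.42) = 0.704225,  |z| = 0.704225.
Moduli of all roots: 0.7042.
All moduli strictly greater than 1? No.
Verdict: Not invertible.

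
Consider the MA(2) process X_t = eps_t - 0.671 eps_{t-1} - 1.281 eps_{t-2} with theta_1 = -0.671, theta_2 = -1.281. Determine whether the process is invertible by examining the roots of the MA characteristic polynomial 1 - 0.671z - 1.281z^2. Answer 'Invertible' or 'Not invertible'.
\text{Not invertible}

The MA(q) characteristic polynomial is P(z) = 1 - 0.671z - 1.281z^2.
Invertibility requires all roots to lie outside the unit circle, i.e. |z| > 1 for every root.
Set 1 + (-0.671) z + (-1.281) z^2 = 0, i.e. a z^2 + b z + c = 0 with a = -1.281, b = -0.671, c = 1.
Discriminant D = b^2 - 4ac = (-0.671)^2 - 4*(-1.281)*1 = 0.450241 - (-5.124) = 5.574241.
D >= 0, so the roots are real: z = (-b +/- sqrt(D)) / (2a) = (0.671 +/- 2.360983) / (-2.562).
  z_1 = (0.671 + 2.360983) / (-2.562) = -1.1834,   |z_1| = 1.1834.
  z_2 = (0.671 - 2.360983) / (-2.562) = 0.6596,   |z_2| = 0.6596.
Moduli of all roots: 1.1834, 0.6596.
All moduli strictly greater than 1? No.
Verdict: Not invertible.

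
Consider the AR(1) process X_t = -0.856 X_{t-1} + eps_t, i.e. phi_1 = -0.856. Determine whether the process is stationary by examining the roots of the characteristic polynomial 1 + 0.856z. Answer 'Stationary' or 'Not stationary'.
\text{Stationary}

The AR(p) characteristic polynomial is P(z) = 1 + 0.856z.
Stationarity requires all roots to lie outside the unit circle, i.e. |z| > 1 for every root.
This is linear in z: 1 + (0.856) z = 0  =>  z = -1/(0.856) = -1.168224,  |z| = 1.168224.
Moduli of all roots: 1.1682.
All moduli strictly greater than 1? Yes.
Verdict: Stationary.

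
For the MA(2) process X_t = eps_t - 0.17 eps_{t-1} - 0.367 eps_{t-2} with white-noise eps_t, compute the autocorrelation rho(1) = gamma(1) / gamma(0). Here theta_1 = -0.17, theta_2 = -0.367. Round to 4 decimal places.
\rho(1) = -0.0925

For an MA(q) process with theta_0 = 1, the autocovariance is
  gamma(k) = sigma^2 * sum_{i=0..q-k} theta_i * theta_{i+k},
and rho(k) = gamma(k) / gamma(0). Sigma^2 cancels.
  numerator   = (1)*(-0.17) + (-0.17)*(-0.367) = -0.10761.
  denominator = (1)^2 + (-0.17)^2 + (-0.367)^2 = 1.163589.
  rho(1) = -0.10761 / 1.163589 = -0.0925.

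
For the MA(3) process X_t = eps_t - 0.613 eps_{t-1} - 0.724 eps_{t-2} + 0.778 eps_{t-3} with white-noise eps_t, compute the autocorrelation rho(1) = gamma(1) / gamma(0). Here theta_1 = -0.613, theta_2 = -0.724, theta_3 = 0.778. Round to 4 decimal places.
\rho(1) = -0.2924

For an MA(q) process with theta_0 = 1, the autocovariance is
  gamma(k) = sigma^2 * sum_{i=0..q-k} theta_i * theta_{i+k},
and rho(k) = gamma(k) / gamma(0). Sigma^2 cancels.
  numerator   = (1)*(-0.613) + (-0.613)*(-0.724) + (-0.724)*(0.778) = -0.73246.
  denominator = (1)^2 + (-0.613)^2 + (-0.724)^2 + (0.778)^2 = 2.505229.
  rho(1) = -0.73246 / 2.505229 = -0.2924.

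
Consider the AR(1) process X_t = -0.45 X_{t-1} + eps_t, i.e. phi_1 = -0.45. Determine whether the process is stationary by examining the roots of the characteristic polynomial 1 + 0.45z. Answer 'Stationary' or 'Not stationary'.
\text{Stationary}

The AR(p) characteristic polynomial is P(z) = 1 + 0.45z.
Stationarity requires all roots to lie outside the unit circle, i.e. |z| > 1 for every root.
This is linear in z: 1 + (0.45) z = 0  =>  z = -1/(0.45) = -2.222222,  |z| = 2.222222.
Moduli of all roots: 2.2222.
All moduli strictly greater than 1? Yes.
Verdict: Stationary.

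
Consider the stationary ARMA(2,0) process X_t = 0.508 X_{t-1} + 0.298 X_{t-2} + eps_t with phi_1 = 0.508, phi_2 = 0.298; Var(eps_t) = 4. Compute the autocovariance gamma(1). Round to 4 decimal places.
\gamma(1) = 6.6690

Multiply the model equation by X_{t-k} and take expectations. With theta_0 = psi_0 = 1 and psi_j the MA(infinity) weights, this gives
  gamma(k) - sum_i phi_i gamma(k-i) = c_k,
  c_k = sigma^2 * sum_{j=k..q} theta_j psi_{j-k}   (c_k = 0 for k > q),
using gamma(-m) = gamma(m).
Pure AR (q = 0): c_0 = sigma^2 = 4, c_k = 0 for k >= 1.
Equations for k = 0, 1, 2 (AR order 2, c_2 = 0):
  (E0) gamma(0) = phi_1 gamma(1) + phi_2 gamma(2) + c_0
  (E1) gamma(1) = phi_1 gamma(0) + phi_2 gamma(1) + c_1
  (E2) gamma(2) = phi_1 gamma(1) + phi_2 gamma(0)
From (E1): gamma(1) = A gamma(0) + B with
  A = phi_1 / (1 - phi_2) = 0.508 / 0.702 = 0.723647,   B = c_1 / (1 - phi_2) = 0 / 0.702 = 0.
Insert (E2) into (E0): gamma(0) (1 - phi_2^2) = phi_1 (1 + phi_2) gamma(1) + c_0.
  phi_1 (1 + phi_2) = (0.508)(1.298) = 0.659384,   1 - phi_2^2 = 0.911196.
Replace gamma(1) by A gamma(0) + B and collect gamma(0):
  gamma(0) [0.911196 - (0.659384)(0.723647)] = c_0 = 4
  gamma(0) * 0.434035 = 4
  gamma(0) = 4 / 0.434035 = 9.215848.
  gamma(1) = A gamma(0) = (0.723647)(9.215848) = 6.669018.
Therefore gamma(1) = 6.6690 (to 4 decimal places).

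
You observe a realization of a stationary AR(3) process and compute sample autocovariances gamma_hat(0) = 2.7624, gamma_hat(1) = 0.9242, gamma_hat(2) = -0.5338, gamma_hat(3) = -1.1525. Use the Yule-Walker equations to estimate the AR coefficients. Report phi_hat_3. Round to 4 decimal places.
\hat\phi_{3} = -0.2750

The Yule-Walker equations for an AR(p) process read, in matrix form,
  Gamma_p phi = r_p,   with   (Gamma_p)_{ij} = gamma(|i - j|),
                       (r_p)_i = gamma(i),   i,j = 1..p.
Substitute the sample gammas (Toeplitz matrix and right-hand side of size 3):
  Gamma_p = [[2.7624, 0.9242, -0.5338], [0.9242, 2.7624, 0.9242], [-0.5338, 0.9242, 2.7624]]
  r_p     = [0.9242, -0.5338, -1.1525]
Written out (R1..R3):
  (R1) 2.7624 phi_1 + 0.9242 phi_2 - 0.5338 phi_3 = 0.9242
  (R2) 0.9242 phi_1 + 2.7624 phi_2 + 0.9242 phi_3 = -0.5338
  (R3) -0.5338 phi_1 + 0.9242 phi_2 + 2.7624 phi_3 = -1.1525
Gaussian elimination:
  R2 <- R2 - (0.9242/2.7624) R1 = R2 - (0.334564) R1:  2.453196 phi_2 + 1.10279 phi_3 = -0.843004
  R3 <- R3 - (-0.5338/2.7624) R1 = R3 - (-0.193238) R1:  1.10279 phi_2 + 2.65925 phi_3 = -0.97391
  R3 <- R3 - (1.10279/2.453196) R2 = R3 - (0.449532) R2:  2.16351 phi_3 = -0.594952
Back-substitution:
  phi_hat_3 = -0.594952 / 2.16351 = -0.274994
  phi_hat_2 = (-0.843004 - (1.10279)(-0.274994)) / 2.453196 = -0.220016
  phi_hat_1 = (0.9242 - (0.9242)(-0.220016) - (-0.5338)(-0.274994)) / 2.7624 = 0.355035
So phi_hat = [0.3550, -0.2200, -0.2750].
Therefore phi_hat_3 = -0.2750.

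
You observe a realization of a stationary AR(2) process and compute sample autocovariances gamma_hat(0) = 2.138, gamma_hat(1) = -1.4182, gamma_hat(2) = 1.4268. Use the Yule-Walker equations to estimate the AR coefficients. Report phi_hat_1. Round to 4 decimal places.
\hat\phi_{1} = -0.3940

The Yule-Walker equations for an AR(p) process read, in matrix form,
  Gamma_p phi = r_p,   with   (Gamma_p)_{ij} = gamma(|i - j|),
                       (r_p)_i = gamma(i),   i,j = 1..p.
Substitute the sample gammas (Toeplitz matrix and right-hand side of size 2):
  Gamma_p = [[2.138, -1.4182], [-1.4182, 2.138]]
  r_p     = [-1.4182, 1.4268]
Written out:
  2.138 phi_1 - 1.4182 phi_2 = -1.4182
  -1.4182 phi_1 + 2.138 phi_2 = 1.4268
Solve by Cramer's rule:
  det = gamma(0)^2 - gamma(1)^2 = (2.138)^2 - (-1.4182)^2 = 4.571044 - 2.01129124 = 2.55975276
  phi_hat_1 = [gamma(1) gamma(0) - gamma(1) gamma(2)] / det = [(-1.4182)(2.138) - (-1.4182)(1.4268)] / 2.55975276 = -1.00862384 / 2.55975276 = -0.394
  phi_hat_2 = [gamma(0) gamma(2) - gamma(1)^2] / det = [(2.138)(1.4268) - (-1.4182)^2] / 2.55975276 = 1.03920716 / 2.55975276 = 0.406
So phi_hat = [-0.3940, 0.4060].
Therefore phi_hat_1 = -0.3940.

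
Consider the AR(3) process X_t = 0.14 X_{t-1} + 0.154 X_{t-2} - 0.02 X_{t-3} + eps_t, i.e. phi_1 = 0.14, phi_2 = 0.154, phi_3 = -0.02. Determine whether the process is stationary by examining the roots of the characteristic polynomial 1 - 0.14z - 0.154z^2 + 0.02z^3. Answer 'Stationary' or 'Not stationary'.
\text{Stationary}

The AR(p) characteristic polynomial is P(z) = 1 - 0.14z - 0.154z^2 + 0.02z^3.
Stationarity requires all roots to lie outside the unit circle, i.e. |z| > 1 for every root.
Degree 3: look for a simple real root z0 first, then factor out (1 - z/z0) and solve the remaining quadratic.
Testing z0 = 2.5: P(2.5) = 1 + (-0.14)(2.5) + (-0.154)(2.5)^2 + (0.02)(2.5)^3
  = 1 + (-0.35) + (-0.9625) + (0.3125) = 0.  So z_0 = 2.5 is a root, |z_0| = 2.5.
Divide out the factor (1 - 0.4 z) = (1 - z/z0) (since 1/z0 = 0.4):
  P(z) = (1 - 0.4 z)(1 + (0.26) z + (-0.05) z^2)
  [check: z-coef 0.26 - (0.4) = -0.14; z^2-coef -0.05 - (0.4)(0.26) = -0.154; z^3-coef -(0.4)(-0.05) = 0.02.]
Remaining roots from the quadratic factor 1 + (0.26) z + (-0.05) z^2:
  Set 1 + (0.26) z + (-0.05) z^2 = 0, i.e. a z^2 + b z + c = 0 with a = -0.05, b = 0.26, c = 1.
  Discriminant D = b^2 - 4ac = (0.26)^2 - 4*(-0.05)*1 = 0.0676 - (-0.2) = 0.2676.
  D >= 0, so the roots are real: z = (-b +/- sqrt(D)) / (2a) = (-0.26 +/- 0.517301) / (-0.1).
    z_1 = (-0.26 + 0.517301) / (-0.1) = -2.573,   |z_1| = 2.573.
    z_2 = (-0.26 - 0.517301) / (-0.1) = 7.773,   |z_2| = 7.773.
Moduli of all roots: 2.5000, 2.5730, 7.7730.
All moduli strictly greater than 1? Yes.
Verdict: Stationary.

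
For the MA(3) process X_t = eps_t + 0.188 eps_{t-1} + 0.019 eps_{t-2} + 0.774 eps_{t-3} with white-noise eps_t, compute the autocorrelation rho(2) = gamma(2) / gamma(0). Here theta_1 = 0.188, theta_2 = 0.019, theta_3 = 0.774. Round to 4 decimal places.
\rho(2) = 0.1006

For an MA(q) process with theta_0 = 1, the autocovariance is
  gamma(k) = sigma^2 * sum_{i=0..q-k} theta_i * theta_{i+k},
and rho(k) = gamma(k) / gamma(0). Sigma^2 cancels.
  numerator   = (1)*(0.019) + (0.188)*(0.774) = 0.164512.
  denominator = (1)^2 + (0.188)^2 + (0.019)^2 + (0.774)^2 = 1.634781.
  rho(2) = 0.164512 / 1.634781 = 0.1006.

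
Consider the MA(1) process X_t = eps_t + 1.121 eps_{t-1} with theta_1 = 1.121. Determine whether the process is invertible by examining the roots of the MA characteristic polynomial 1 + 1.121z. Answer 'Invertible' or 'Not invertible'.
\text{Not invertible}

The MA(q) characteristic polynomial is P(z) = 1 + 1.121z.
Invertibility requires all roots to lie outside the unit circle, i.e. |z| > 1 for every root.
This is linear in z: 1 + (1.121) z = 0  =>  z = -1/(1.121) = -0.892061,  |z| = 0.892061.
Moduli of all roots: 0.8921.
All moduli strictly greater than 1? No.
Verdict: Not invertible.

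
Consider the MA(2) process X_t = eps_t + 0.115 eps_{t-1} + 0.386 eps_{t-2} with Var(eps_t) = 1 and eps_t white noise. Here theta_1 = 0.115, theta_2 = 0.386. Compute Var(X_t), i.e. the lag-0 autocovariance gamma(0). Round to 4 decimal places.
\gamma(0) = 1.1622

For an MA(q) process X_t = eps_t + sum_i theta_i eps_{t-i} with
Var(eps_t) = sigma^2, the variance is
  gamma(0) = sigma^2 * (1 + sum_i theta_i^2).
  sum_i theta_i^2 = (0.115)^2 + (0.386)^2 = 0.013225 + 0.148996 = 0.162221.
  gamma(0) = 1 * (1 + 0.162221) = 1 * 1.162221 = 1.162221, which rounds to 1.1622.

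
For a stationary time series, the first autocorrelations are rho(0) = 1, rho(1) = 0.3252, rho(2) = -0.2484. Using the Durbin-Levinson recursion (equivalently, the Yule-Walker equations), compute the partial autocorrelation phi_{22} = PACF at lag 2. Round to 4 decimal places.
\phi_{22} = -0.3960

The PACF at lag k is phi_{kk}, the last component of the solution
to the Yule-Walker system G_k phi = r_k where
  (G_k)_{ij} = rho(|i - j|), (r_k)_i = rho(i), i,j = 1..k.
Equivalently, Durbin-Levinson gives phi_{kk} iteratively:
  phi_{11} = rho(1)
  phi_{kk} = [rho(k) - sum_{j=1..k-1} phi_{k-1,j} rho(k-j)]
            / [1 - sum_{j=1..k-1} phi_{k-1,j} rho(j)],
  phi_{k,j} = phi_{k-1,j} - phi_{kk} phi_{k-1,k-j},  j = 1..k-1.
Step k = 1:
  phi_11 = rho(1) = 0.3252.
Step k = 2:
  phi_22 = [rho(2) - phi_11 rho(1)] / [1 - phi_11 rho(1)] = [-0.2484 - (0.3252)(0.3252)] / [1 - (0.3252)(0.3252)]
         = -0.35415504 / 0.89424496 = -0.396.
Therefore phi_{22} = -0.3960.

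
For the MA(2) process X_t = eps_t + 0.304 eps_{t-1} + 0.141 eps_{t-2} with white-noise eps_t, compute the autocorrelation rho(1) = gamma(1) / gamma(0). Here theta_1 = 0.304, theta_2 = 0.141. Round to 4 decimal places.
\rho(1) = 0.3118

For an MA(q) process with theta_0 = 1, the autocovariance is
  gamma(k) = sigma^2 * sum_{i=0..q-k} theta_i * theta_{i+k},
and rho(k) = gamma(k) / gamma(0). Sigma^2 cancels.
  numerator   = (1)*(0.304) + (0.304)*(0.141) = 0.346864.
  denominator = (1)^2 + (0.304)^2 + (0.141)^2 = 1.112297.
  rho(1) = 0.346864 / 1.112297 = 0.3118.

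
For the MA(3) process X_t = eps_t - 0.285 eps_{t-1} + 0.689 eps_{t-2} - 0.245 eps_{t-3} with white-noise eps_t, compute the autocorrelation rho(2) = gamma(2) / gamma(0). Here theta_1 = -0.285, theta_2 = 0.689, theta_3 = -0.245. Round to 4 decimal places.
\rho(2) = 0.4696

For an MA(q) process with theta_0 = 1, the autocovariance is
  gamma(k) = sigma^2 * sum_{i=0..q-k} theta_i * theta_{i+k},
and rho(k) = gamma(k) / gamma(0). Sigma^2 cancels.
  numerator   = (1)*(0.689) + (-0.285)*(-0.245) = 0.758825.
  denominator = (1)^2 + (-0.285)^2 + (0.689)^2 + (-0.245)^2 = 1.615971.
  rho(2) = 0.758825 / 1.615971 = 0.4696.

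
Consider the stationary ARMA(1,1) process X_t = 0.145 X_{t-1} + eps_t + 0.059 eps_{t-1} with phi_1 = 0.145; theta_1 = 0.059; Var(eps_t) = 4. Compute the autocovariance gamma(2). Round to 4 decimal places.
\gamma(2) = 0.1219

Multiply the model equation by X_{t-k} and take expectations. With theta_0 = psi_0 = 1 and psi_j the MA(infinity) weights, this gives
  gamma(k) - sum_i phi_i gamma(k-i) = c_k,
  c_k = sigma^2 * sum_{j=k..q} theta_j psi_{j-k}   (c_k = 0 for k > q),
using gamma(-m) = gamma(m).
psi-weights needed (psi_j = theta_j + sum_i phi_i psi_{j-i}):
  psi_1 = theta_1 + phi_1 = 0.059 + (0.145) = 0.204
Right-hand sides:
  c_0 = sigma^2 (1 + theta_1 psi_1) = 4 * (1 + (0.059)(0.204)) = 4 * 1.012036 = 4.048144
  c_1 = sigma^2 theta_1 = 4 * (0.059) = 0.236
  c_2 = 0
Equations for k = 0 and k = 1 (AR order 1):
  gamma(0) = phi_1 gamma(1) + c_0
  gamma(1) = phi_1 gamma(0) + c_1
Substituting the second into the first: gamma(0) (1 - phi_1^2) = c_0 + phi_1 c_1, so
  gamma(0) = (c_0 + phi_1 c_1) / (1 - phi_1^2) = (4.048144 + (0.145)(0.236)) / (1 - (0.145)^2) = 4.082364 / 0.978975 = 4.170039.
  gamma(1) = phi_1 gamma(0) + c_1 = (0.145)(4.170039) + (0.236) = 0.840656.
For k = 2 (> q): gamma(2) = phi_1 gamma(1) = (0.145)(0.840656) = 0.121895.
Therefore gamma(2) = 0.1219 (to 4 decimal places).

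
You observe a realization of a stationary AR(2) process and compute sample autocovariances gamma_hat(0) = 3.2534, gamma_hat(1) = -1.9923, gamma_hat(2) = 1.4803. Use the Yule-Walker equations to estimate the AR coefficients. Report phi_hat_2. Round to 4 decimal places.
\hat\phi_{2} = 0.1280

The Yule-Walker equations for an AR(p) process read, in matrix form,
  Gamma_p phi = r_p,   with   (Gamma_p)_{ij} = gamma(|i - j|),
                       (r_p)_i = gamma(i),   i,j = 1..p.
Substitute the sample gammas (Toeplitz matrix and right-hand side of size 2):
  Gamma_p = [[3.2534, -1.9923], [-1.9923, 3.2534]]
  r_p     = [-1.9923, 1.4803]
Written out:
  3.2534 phi_1 - 1.9923 phi_2 = -1.9923
  -1.9923 phi_1 + 3.2534 phi_2 = 1.4803
Solve by Cramer's rule:
  det = gamma(0)^2 - gamma(1)^2 = (3.2534)^2 - (-1.9923)^2 = 10.58461156 - 3.96925929 = 6.61535227
  phi_hat_1 = [gamma(1) gamma(0) - gamma(1) gamma(2)] / det = [(-1.9923)(3.2534) - (-1.9923)(1.4803)] / 6.61535227 = -3.53254713 / 6.61535227 = -0.534
  phi_hat_2 = [gamma(0) gamma(2) - gamma(1)^2] / det = [(3.2534)(1.4803) - (-1.9923)^2] / 6.61535227 = 0.84674873 / 6.61535227 = 0.128
So phi_hat = [-0.5340, 0.1280].
Therefore phi_hat_2 = 0.1280.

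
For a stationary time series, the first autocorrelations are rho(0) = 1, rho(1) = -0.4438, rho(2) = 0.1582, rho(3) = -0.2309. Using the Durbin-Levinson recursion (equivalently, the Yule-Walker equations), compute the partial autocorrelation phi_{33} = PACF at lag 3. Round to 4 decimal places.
\phi_{33} = -0.2231

The PACF at lag k is phi_{kk}, the last component of the solution
to the Yule-Walker system G_k phi = r_k where
  (G_k)_{ij} = rho(|i - j|), (r_k)_i = rho(i), i,j = 1..k.
Equivalently, Durbin-Levinson gives phi_{kk} iteratively:
  phi_{11} = rho(1)
  phi_{kk} = [rho(k) - sum_{j=1..k-1} phi_{k-1,j} rho(k-j)]
            / [1 - sum_{j=1..k-1} phi_{k-1,j} rho(j)],
  phi_{k,j} = phi_{k-1,j} - phi_{kk} phi_{k-1,k-j},  j = 1..k-1.
Step k = 1:
  phi_11 = rho(1) = -0.4438.
Step k = 2:
  phi_22 = [rho(2) - phi_11 rho(1)] / [1 - phi_11 rho(1)] = [0.1582 - (-0.4438)(-0.4438)] / [1 - (-0.4438)(-0.4438)]
         = -0.03875844 / 0.80304156 = -0.048265.
  Update: phi_21 = phi_11 - phi_22 phi_11 = -0.4438 - (-0.048265)(-0.4438) = -0.46522.
Step k = 3:
  phi_33 = [rho(3) - phi_21 rho(2) - phi_22 rho(1)] / [1 - phi_21 rho(1) - phi_22 rho(2)]
    numerator   = -0.2309 - (-0.46522)(0.1582) - (-0.048265)(-0.4438) = -0.17872203
    denominator = 1 - (-0.46522)(-0.4438) - (-0.048265)(0.1582) = 0.8011709
  phi_33 = -0.17872203 / 0.8011709 = -0.2231.
Therefore phi_{33} = -0.2231.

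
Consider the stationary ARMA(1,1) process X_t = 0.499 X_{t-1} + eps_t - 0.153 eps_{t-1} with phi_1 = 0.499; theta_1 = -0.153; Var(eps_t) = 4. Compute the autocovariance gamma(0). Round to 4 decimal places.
\gamma(0) = 4.6376

Multiply the model equation by X_{t-k} and take expectations. With theta_0 = psi_0 = 1 and psi_j the MA(infinity) weights, this gives
  gamma(k) - sum_i phi_i gamma(k-i) = c_k,
  c_k = sigma^2 * sum_{j=k..q} theta_j psi_{j-k}   (c_k = 0 for k > q),
using gamma(-m) = gamma(m).
psi-weights needed (psi_j = theta_j + sum_i phi_i psi_{j-i}):
  psi_1 = theta_1 + phi_1 = -0.153 + (0.499) = 0.346
Right-hand sides:
  c_0 = sigma^2 (1 + theta_1 psi_1) = 4 * (1 + (-0.153)(0.346)) = 4 * 0.947062 = 3.788248
  c_1 = sigma^2 theta_1 = 4 * (-0.153) = -0.612
  c_2 = 0
Equations for k = 0 and k = 1 (AR order 1):
  gamma(0) = phi_1 gamma(1) + c_0
  gamma(1) = phi_1 gamma(0) + c_1
Substituting the second into the first: gamma(0) (1 - phi_1^2) = c_0 + phi_1 c_1, so
  gamma(0) = (c_0 + phi_1 c_1) / (1 - phi_1^2) = (3.788248 + (0.499)(-0.612)) / (1 - (0.499)^2) = 3.48286 / 0.750999 = 4.637636.
Therefore gamma(0) = 4.6376 (to 4 decimal places).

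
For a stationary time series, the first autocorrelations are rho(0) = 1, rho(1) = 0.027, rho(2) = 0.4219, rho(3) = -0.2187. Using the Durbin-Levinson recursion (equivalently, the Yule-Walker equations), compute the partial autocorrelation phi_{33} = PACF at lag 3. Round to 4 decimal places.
\phi_{33} = -0.2880

The PACF at lag k is phi_{kk}, the last component of the solution
to the Yule-Walker system G_k phi = r_k where
  (G_k)_{ij} = rho(|i - j|), (r_k)_i = rho(i), i,j = 1..k.
Equivalently, Durbin-Levinson gives phi_{kk} iteratively:
  phi_{11} = rho(1)
  phi_{kk} = [rho(k) - sum_{j=1..k-1} phi_{k-1,j} rho(k-j)]
            / [1 - sum_{j=1..k-1} phi_{k-1,j} rho(j)],
  phi_{k,j} = phi_{k-1,j} - phi_{kk} phi_{k-1,k-j},  j = 1..k-1.
Step k = 1:
  phi_11 = rho(1) = 0.027.
Step k = 2:
  phi_22 = [rho(2) - phi_11 rho(1)] / [1 - phi_11 rho(1)] = [0.4219 - (0.027)(0.027)] / [1 - (0.027)(0.027)]
         = 0.421171 / 0.999271 = 0.421478.
  Update: phi_21 = phi_11 - phi_22 phi_11 = 0.027 - (0.421478)(0.027) = 0.01562.
Step k = 3:
  phi_33 = [rho(3) - phi_21 rho(2) - phi_22 rho(1)] / [1 - phi_21 rho(1) - phi_22 rho(2)]
    numerator   = -0.2187 - (0.01562)(0.4219) - (0.421478)(0.027) = -0.23667003
    denominator = 1 - (0.01562)(0.027) - (0.421478)(0.4219) = 0.82175658
  phi_33 = -0.23667003 / 0.82175658 = -0.288.
Therefore phi_{33} = -0.2880.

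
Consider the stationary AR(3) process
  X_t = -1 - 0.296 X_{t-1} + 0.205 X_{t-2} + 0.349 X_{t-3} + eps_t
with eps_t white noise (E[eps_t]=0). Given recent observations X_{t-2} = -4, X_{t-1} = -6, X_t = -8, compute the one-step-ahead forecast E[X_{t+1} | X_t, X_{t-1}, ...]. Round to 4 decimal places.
E[X_{t+1} \mid \mathcal F_t] = -1.2580

For an AR(p) model X_t = c + sum_i phi_i X_{t-i} + eps_t, the
one-step-ahead conditional mean is
  E[X_{t+1} | X_t, ...] = c + sum_i phi_i X_{t+1-i}.
Substitute known values:
  E[X_{t+1} | ...] = -1 + (-0.296) * (-8) + (0.205) * (-6) + (0.349) * (-4)
                   = -1.2580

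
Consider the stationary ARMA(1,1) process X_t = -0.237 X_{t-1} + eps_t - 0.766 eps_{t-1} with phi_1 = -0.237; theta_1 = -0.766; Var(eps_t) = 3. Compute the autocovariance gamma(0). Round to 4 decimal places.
\gamma(0) = 6.1976

Multiply the model equation by X_{t-k} and take expectations. With theta_0 = psi_0 = 1 and psi_j the MA(infinity) weights, this gives
  gamma(k) - sum_i phi_i gamma(k-i) = c_k,
  c_k = sigma^2 * sum_{j=k..q} theta_j psi_{j-k}   (c_k = 0 for k > q),
using gamma(-m) = gamma(m).
psi-weights needed (psi_j = theta_j + sum_i phi_i psi_{j-i}):
  psi_1 = theta_1 + phi_1 = -0.766 + (-0.237) = -1.003
Right-hand sides:
  c_0 = sigma^2 (1 + theta_1 psi_1) = 3 * (1 + (-0.766)(-1.003)) = 3 * 1.768298 = 5.304894
  c_1 = sigma^2 theta_1 = 3 * (-0.766) = -2.298
  c_2 = 0
Equations for k = 0 and k = 1 (AR order 1):
  gamma(0) = phi_1 gamma(1) + c_0
  gamma(1) = phi_1 gamma(0) + c_1
Substituting the second into the first: gamma(0) (1 - phi_1^2) = c_0 + phi_1 c_1, so
  gamma(0) = (c_0 + phi_1 c_1) / (1 - phi_1^2) = (5.304894 + (-0.237)(-2.298)) / (1 - (-0.237)^2) = 5.84952 / 0.943831 = 6.197635.
Therefore gamma(0) = 6.1976 (to 4 decimal places).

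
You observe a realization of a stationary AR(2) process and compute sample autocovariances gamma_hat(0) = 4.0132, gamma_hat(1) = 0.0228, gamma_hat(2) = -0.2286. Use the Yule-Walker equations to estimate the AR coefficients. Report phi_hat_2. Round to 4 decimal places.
\hat\phi_{2} = -0.0570

The Yule-Walker equations for an AR(p) process read, in matrix form,
  Gamma_p phi = r_p,   with   (Gamma_p)_{ij} = gamma(|i - j|),
                       (r_p)_i = gamma(i),   i,j = 1..p.
Substitute the sample gammas (Toeplitz matrix and right-hand side of size 2):
  Gamma_p = [[4.0132, 0.0228], [0.0228, 4.0132]]
  r_p     = [0.0228, -0.2286]
Written out:
  4.0132 phi_1 + 0.0228 phi_2 = 0.0228
  0.0228 phi_1 + 4.0132 phi_2 = -0.2286
Solve by Cramer's rule:
  det = gamma(0)^2 - gamma(1)^2 = (4.0132)^2 - (0.0228)^2 = 16.10577424 - 0.00051984 = 16.1052544
  phi_hat_1 = [gamma(1) gamma(0) - gamma(1) gamma(2)] / det = [(0.0228)(4.0132) - (0.0228)(-0.2286)] / 16.1052544 = 0.09671304 / 16.1052544 = 0.006
  phi_hat_2 = [gamma(0) gamma(2) - gamma(1)^2] / det = [(4.0132)(-0.2286) - (0.0228)^2] / 16.1052544 = -0.91793736 / 16.1052544 = -0.057
So phi_hat = [0.0060, -0.0570].
Therefore phi_hat_2 = -0.0570.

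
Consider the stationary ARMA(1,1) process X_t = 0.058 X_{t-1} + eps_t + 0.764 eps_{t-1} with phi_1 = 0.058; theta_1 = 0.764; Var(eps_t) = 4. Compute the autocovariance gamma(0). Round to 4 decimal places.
\gamma(0) = 6.7119

Multiply the model equation by X_{t-k} and take expectations. With theta_0 = psi_0 = 1 and psi_j the MA(infinity) weights, this gives
  gamma(k) - sum_i phi_i gamma(k-i) = c_k,
  c_k = sigma^2 * sum_{j=k..q} theta_j psi_{j-k}   (c_k = 0 for k > q),
using gamma(-m) = gamma(m).
psi-weights needed (psi_j = theta_j + sum_i phi_i psi_{j-i}):
  psi_1 = theta_1 + phi_1 = 0.764 + (0.058) = 0.822
Right-hand sides:
  c_0 = sigma^2 (1 + theta_1 psi_1) = 4 * (1 + (0.764)(0.822)) = 4 * 1.628008 = 6.512032
  c_1 = sigma^2 theta_1 = 4 * (0.764) = 3.056
  c_2 = 0
Equations for k = 0 and k = 1 (AR order 1):
  gamma(0) = phi_1 gamma(1) + c_0
  gamma(1) = phi_1 gamma(0) + c_1
Substituting the second into the first: gamma(0) (1 - phi_1^2) = c_0 + phi_1 c_1, so
  gamma(0) = (c_0 + phi_1 c_1) / (1 - phi_1^2) = (6.512032 + (0.058)(3.056)) / (1 - (0.058)^2) = 6.68928 / 0.996636 = 6.711859.
Therefore gamma(0) = 6.7119 (to 4 decimal places).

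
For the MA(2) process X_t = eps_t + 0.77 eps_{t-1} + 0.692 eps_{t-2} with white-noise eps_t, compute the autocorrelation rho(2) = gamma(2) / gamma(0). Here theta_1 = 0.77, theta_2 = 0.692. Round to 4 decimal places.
\rho(2) = 0.3340

For an MA(q) process with theta_0 = 1, the autocovariance is
  gamma(k) = sigma^2 * sum_{i=0..q-k} theta_i * theta_{i+k},
and rho(k) = gamma(k) / gamma(0). Sigma^2 cancels.
  numerator   = (1)*(0.692) = 0.692.
  denominator = (1)^2 + (0.77)^2 + (0.692)^2 = 2.071764.
  rho(2) = 0.692 / 2.071764 = 0.3340.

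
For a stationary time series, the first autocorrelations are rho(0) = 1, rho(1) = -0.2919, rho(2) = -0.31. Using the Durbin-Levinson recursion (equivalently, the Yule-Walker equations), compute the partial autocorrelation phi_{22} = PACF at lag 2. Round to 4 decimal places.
\phi_{22} = -0.4320

The PACF at lag k is phi_{kk}, the last component of the solution
to the Yule-Walker system G_k phi = r_k where
  (G_k)_{ij} = rho(|i - j|), (r_k)_i = rho(i), i,j = 1..k.
Equivalently, Durbin-Levinson gives phi_{kk} iteratively:
  phi_{11} = rho(1)
  phi_{kk} = [rho(k) - sum_{j=1..k-1} phi_{k-1,j} rho(k-j)]
            / [1 - sum_{j=1..k-1} phi_{k-1,j} rho(j)],
  phi_{k,j} = phi_{k-1,j} - phi_{kk} phi_{k-1,k-j},  j = 1..k-1.
Step k = 1:
  phi_11 = rho(1) = -0.2919.
Step k = 2:
  phi_22 = [rho(2) - phi_11 rho(1)] / [1 - phi_11 rho(1)] = [-0.31 - (-0.2919)(-0.2919)] / [1 - (-0.2919)(-0.2919)]
         = -0.39520561 / 0.91479439 = -0.432.
Therefore phi_{22} = -0.4320.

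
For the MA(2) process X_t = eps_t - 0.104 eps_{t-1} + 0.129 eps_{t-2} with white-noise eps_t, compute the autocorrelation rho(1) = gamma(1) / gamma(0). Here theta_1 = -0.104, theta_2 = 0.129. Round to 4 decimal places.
\rho(1) = -0.1143

For an MA(q) process with theta_0 = 1, the autocovariance is
  gamma(k) = sigma^2 * sum_{i=0..q-k} theta_i * theta_{i+k},
and rho(k) = gamma(k) / gamma(0). Sigma^2 cancels.
  numerator   = (1)*(-0.104) + (-0.104)*(0.129) = -0.117416.
  denominator = (1)^2 + (-0.104)^2 + (0.129)^2 = 1.027457.
  rho(1) = -0.117416 / 1.027457 = -0.1143.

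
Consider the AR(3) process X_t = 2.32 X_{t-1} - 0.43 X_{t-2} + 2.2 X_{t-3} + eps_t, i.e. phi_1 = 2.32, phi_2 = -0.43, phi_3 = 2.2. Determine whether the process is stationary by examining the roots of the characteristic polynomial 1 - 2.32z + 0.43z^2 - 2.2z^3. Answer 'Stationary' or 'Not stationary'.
\text{Not stationary}

The AR(p) characteristic polynomial is P(z) = 1 - 2.32z + 0.43z^2 - 2.2z^3.
Stationarity requires all roots to lie outside the unit circle, i.e. |z| > 1 for every root.
Degree 3: look for a simple real root z0 first, then factor out (1 - z/z0) and solve the remaining quadratic.
Testing z0 = 0.4: P(0.4) = 1 + (-2.32)(0.4) + (0.43)(0.4)^2 + (-2.2)(0.4)^3
  = 1 + (-0.928) + (0.0688) + (-0.1408) = 0.  So z_0 = 0.4 is a root, |z_0| = 0.4.
Divide out the factor (1 - 2.5 z) = (1 - z/z0) (since 1/z0 = 2.5):
  P(z) = (1 - 2.5 z)(1 + (0.18) z + (0.88) z^2)
  [check: z-coef 0.18 - (2.5) = -2.32; z^2-coef 0.88 - (2.5)(0.18) = 0.43; z^3-coef -(2.5)(0.88) = -2.2.]
Remaining roots from the quadratic factor 1 + (0.18) z + (0.88) z^2:
  Set 1 + (0.18) z + (0.88) z^2 = 0, i.e. a z^2 + b z + c = 0 with a = 0.88, b = 0.18, c = 1.
  Discriminant D = b^2 - 4ac = (0.18)^2 - 4*(0.88)*1 = 0.0324 - (3.52) = -3.4876.
  D < 0, so the roots are the complex-conjugate pair z = (-b +/- i sqrt(-D)) / (2a) = -0.1023 +/- 1.0611i.
  For a conjugate pair |z|^2 = z * conj(z) = (product of roots) = c/a = 1/(0.88) = 1.136364, so |z| = sqrt(1.136364) = 1.066 for both roots.
Moduli of all roots: 0.4000, 1.0660, 1.0660.
All moduli strictly greater than 1? No.
Verdict: Not stationary.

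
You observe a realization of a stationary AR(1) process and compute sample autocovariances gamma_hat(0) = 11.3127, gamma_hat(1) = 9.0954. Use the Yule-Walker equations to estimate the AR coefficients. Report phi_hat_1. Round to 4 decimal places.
\hat\phi_{1} = 0.8040

The Yule-Walker equations for an AR(p) process read, in matrix form,
  Gamma_p phi = r_p,   with   (Gamma_p)_{ij} = gamma(|i - j|),
                       (r_p)_i = gamma(i),   i,j = 1..p.
Substitute the sample gammas (Toeplitz matrix and right-hand side of size 1):
  Gamma_p = [[11.3127]]
  r_p     = [9.0954]
With p = 1 this is the single equation gamma(0) phi_1 = gamma(1):
  phi_hat_1 = gamma(1) / gamma(0) = 9.0954 / 11.3127 = 0.8040.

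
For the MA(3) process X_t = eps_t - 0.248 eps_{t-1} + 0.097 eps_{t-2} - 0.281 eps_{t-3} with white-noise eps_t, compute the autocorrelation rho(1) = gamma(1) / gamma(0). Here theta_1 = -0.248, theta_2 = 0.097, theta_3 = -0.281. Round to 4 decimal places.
\rho(1) = -0.2603

For an MA(q) process with theta_0 = 1, the autocovariance is
  gamma(k) = sigma^2 * sum_{i=0..q-k} theta_i * theta_{i+k},
and rho(k) = gamma(k) / gamma(0). Sigma^2 cancels.
  numerator   = (1)*(-0.248) + (-0.248)*(0.097) + (0.097)*(-0.281) = -0.299313.
  denominator = (1)^2 + (-0.248)^2 + (0.097)^2 + (-0.281)^2 = 1.149874.
  rho(1) = -0.299313 / 1.149874 = -0.2603.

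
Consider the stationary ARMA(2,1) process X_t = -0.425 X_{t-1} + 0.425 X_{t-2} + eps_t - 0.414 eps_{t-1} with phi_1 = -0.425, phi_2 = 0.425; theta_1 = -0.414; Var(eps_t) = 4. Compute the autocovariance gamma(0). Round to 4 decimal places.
\gamma(0) = 19.1898

Multiply the model equation by X_{t-k} and take expectations. With theta_0 = psi_0 = 1 and psi_j the MA(infinity) weights, this gives
  gamma(k) - sum_i phi_i gamma(k-i) = c_k,
  c_k = sigma^2 * sum_{j=k..q} theta_j psi_{j-k}   (c_k = 0 for k > q),
using gamma(-m) = gamma(m).
psi-weights needed (psi_j = theta_j + sum_i phi_i psi_{j-i}):
  psi_1 = theta_1 + phi_1 = -0.414 + (-0.425) = -0.839
Right-hand sides:
  c_0 = sigma^2 (1 + theta_1 psi_1) = 4 * (1 + (-0.414)(-0.839)) = 4 * 1.347346 = 5.389384
  c_1 = sigma^2 theta_1 = 4 * (-0.414) = -1.656
  c_2 = 0
Equations for k = 0, 1, 2 (AR order 2, c_2 = 0):
  (E0) gamma(0) = phi_1 gamma(1) + phi_2 gamma(2) + c_0
  (E1) gamma(1) = phi_1 gamma(0) + phi_2 gamma(1) + c_1
  (E2) gamma(2) = phi_1 gamma(1) + phi_2 gamma(0)
From (E1): gamma(1) = A gamma(0) + B with
  A = phi_1 / (1 - phi_2) = -0.425 / 0.575 = -0.73913,   B = c_1 / (1 - phi_2) = -1.656 / 0.575 = -2.88.
Insert (E2) into (E0): gamma(0) (1 - phi_2^2) = phi_1 (1 + phi_2) gamma(1) + c_0.
  phi_1 (1 + phi_2) = (-0.425)(1.425) = -0.605625,   1 - phi_2^2 = 0.819375.
Replace gamma(1) by A gamma(0) + B and collect gamma(0):
  gamma(0) [0.819375 - (-0.605625)(-0.73913)] = (-0.605625)(-2.88) + 5.389384
  gamma(0) * 0.371739 = 7.133584
  gamma(0) = 7.133584 / 0.371739 = 19.189758.
Therefore gamma(0) = 19.1898 (to 4 decimal places).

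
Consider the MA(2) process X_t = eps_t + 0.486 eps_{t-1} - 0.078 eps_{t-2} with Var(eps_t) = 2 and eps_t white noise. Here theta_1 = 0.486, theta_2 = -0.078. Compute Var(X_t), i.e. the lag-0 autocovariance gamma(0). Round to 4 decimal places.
\gamma(0) = 2.4846

For an MA(q) process X_t = eps_t + sum_i theta_i eps_{t-i} with
Var(eps_t) = sigma^2, the variance is
  gamma(0) = sigma^2 * (1 + sum_i theta_i^2).
  sum_i theta_i^2 = (0.486)^2 + (-0.078)^2 = 0.236196 + 0.006084 = 0.24228.
  gamma(0) = 2 * (1 + 0.24228) = 2 * 1.24228 = 2.48456, which rounds to 2.4846.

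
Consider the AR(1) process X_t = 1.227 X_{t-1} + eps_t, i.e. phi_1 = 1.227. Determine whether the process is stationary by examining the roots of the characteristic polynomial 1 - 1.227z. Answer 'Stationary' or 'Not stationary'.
\text{Not stationary}

The AR(p) characteristic polynomial is P(z) = 1 - 1.227z.
Stationarity requires all roots to lie outside the unit circle, i.e. |z| > 1 for every root.
This is linear in z: 1 + (-1.227) z = 0  =>  z = -1/(-1.227) = 0.814996,  |z| = 0.814996.
Moduli of all roots: 0.8150.
All moduli strictly greater than 1? No.
Verdict: Not stationary.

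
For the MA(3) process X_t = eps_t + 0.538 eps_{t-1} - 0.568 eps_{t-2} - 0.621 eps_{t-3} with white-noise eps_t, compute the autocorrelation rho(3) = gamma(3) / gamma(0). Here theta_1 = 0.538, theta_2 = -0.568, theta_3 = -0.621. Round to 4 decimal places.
\rho(3) = -0.3109

For an MA(q) process with theta_0 = 1, the autocovariance is
  gamma(k) = sigma^2 * sum_{i=0..q-k} theta_i * theta_{i+k},
and rho(k) = gamma(k) / gamma(0). Sigma^2 cancels.
  numerator   = (1)*(-0.621) = -0.621.
  denominator = (1)^2 + (0.538)^2 + (-0.568)^2 + (-0.621)^2 = 1.997709.
  rho(3) = -0.621 / 1.997709 = -0.3109.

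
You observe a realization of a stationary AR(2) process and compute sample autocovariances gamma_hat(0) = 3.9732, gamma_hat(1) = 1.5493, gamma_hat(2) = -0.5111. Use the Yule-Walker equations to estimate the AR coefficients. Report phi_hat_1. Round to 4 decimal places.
\hat\phi_{1} = 0.5190

The Yule-Walker equations for an AR(p) process read, in matrix form,
  Gamma_p phi = r_p,   with   (Gamma_p)_{ij} = gamma(|i - j|),
                       (r_p)_i = gamma(i),   i,j = 1..p.
Substitute the sample gammas (Toeplitz matrix and right-hand side of size 2):
  Gamma_p = [[3.9732, 1.5493], [1.5493, 3.9732]]
  r_p     = [1.5493, -0.5111]
Written out:
  3.9732 phi_1 + 1.5493 phi_2 = 1.5493
  1.5493 phi_1 + 3.9732 phi_2 = -0.5111
Solve by Cramer's rule:
  det = gamma(0)^2 - gamma(1)^2 = (3.9732)^2 - (1.5493)^2 = 15.78631824 - 2.40033049 = 13.38598775
  phi_hat_1 = [gamma(1) gamma(0) - gamma(1) gamma(2)] / det = [(1.5493)(3.9732) - (1.5493)(-0.5111)] / 13.38598775 = 6.94752599 / 13.38598775 = 0.519
  phi_hat_2 = [gamma(0) gamma(2) - gamma(1)^2] / det = [(3.9732)(-0.5111) - (1.5493)^2] / 13.38598775 = -4.43103301 / 13.38598775 = -0.331
So phi_hat = [0.5190, -0.3310].
Therefore phi_hat_1 = 0.5190.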